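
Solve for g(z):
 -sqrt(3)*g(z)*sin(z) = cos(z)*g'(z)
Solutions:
 g(z) = C1*cos(z)^(sqrt(3))


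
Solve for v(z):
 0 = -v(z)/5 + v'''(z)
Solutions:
 v(z) = C3*exp(5^(2/3)*z/5) + (C1*sin(sqrt(3)*5^(2/3)*z/10) + C2*cos(sqrt(3)*5^(2/3)*z/10))*exp(-5^(2/3)*z/10)


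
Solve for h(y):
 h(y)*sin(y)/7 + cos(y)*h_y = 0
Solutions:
 h(y) = C1*cos(y)^(1/7)


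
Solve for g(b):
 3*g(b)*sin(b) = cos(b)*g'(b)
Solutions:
 g(b) = C1/cos(b)^3


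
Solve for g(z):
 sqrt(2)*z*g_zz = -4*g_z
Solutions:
 g(z) = C1 + C2*z^(1 - 2*sqrt(2))


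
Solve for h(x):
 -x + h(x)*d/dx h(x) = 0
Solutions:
 h(x) = -sqrt(C1 + x^2)
 h(x) = sqrt(C1 + x^2)


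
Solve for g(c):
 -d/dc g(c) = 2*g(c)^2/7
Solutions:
 g(c) = 7/(C1 + 2*c)


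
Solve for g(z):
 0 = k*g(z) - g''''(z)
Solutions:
 g(z) = C1*exp(-k^(1/4)*z) + C2*exp(k^(1/4)*z) + C3*exp(-I*k^(1/4)*z) + C4*exp(I*k^(1/4)*z)


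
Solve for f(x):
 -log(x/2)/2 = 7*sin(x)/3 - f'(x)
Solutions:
 f(x) = C1 + x*log(x)/2 - x/2 - x*log(2)/2 - 7*cos(x)/3


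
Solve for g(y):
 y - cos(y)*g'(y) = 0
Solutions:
 g(y) = C1 + Integral(y/cos(y), y)


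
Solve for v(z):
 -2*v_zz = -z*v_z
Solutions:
 v(z) = C1 + C2*erfi(z/2)


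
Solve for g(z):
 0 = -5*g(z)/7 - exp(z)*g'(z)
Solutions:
 g(z) = C1*exp(5*exp(-z)/7)


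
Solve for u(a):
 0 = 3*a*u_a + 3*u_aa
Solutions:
 u(a) = C1 + C2*erf(sqrt(2)*a/2)


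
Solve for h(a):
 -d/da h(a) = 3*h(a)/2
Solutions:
 h(a) = C1*exp(-3*a/2)


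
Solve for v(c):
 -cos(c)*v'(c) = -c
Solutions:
 v(c) = C1 + Integral(c/cos(c), c)


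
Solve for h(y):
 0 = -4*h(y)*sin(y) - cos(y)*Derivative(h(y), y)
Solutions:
 h(y) = C1*cos(y)^4


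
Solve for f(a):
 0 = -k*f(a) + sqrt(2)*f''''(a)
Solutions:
 f(a) = C1*exp(-2^(7/8)*a*k^(1/4)/2) + C2*exp(2^(7/8)*a*k^(1/4)/2) + C3*exp(-2^(7/8)*I*a*k^(1/4)/2) + C4*exp(2^(7/8)*I*a*k^(1/4)/2)


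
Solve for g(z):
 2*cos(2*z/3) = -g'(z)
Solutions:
 g(z) = C1 - 3*sin(2*z/3)


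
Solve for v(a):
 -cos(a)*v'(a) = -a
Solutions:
 v(a) = C1 + Integral(a/cos(a), a)


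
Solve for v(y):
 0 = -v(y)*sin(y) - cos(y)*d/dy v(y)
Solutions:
 v(y) = C1*cos(y)


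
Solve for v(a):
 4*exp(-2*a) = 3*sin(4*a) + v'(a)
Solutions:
 v(a) = C1 + 3*cos(4*a)/4 - 2*exp(-2*a)


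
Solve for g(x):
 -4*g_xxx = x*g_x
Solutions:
 g(x) = C1 + Integral(C2*airyai(-2^(1/3)*x/2) + C3*airybi(-2^(1/3)*x/2), x)


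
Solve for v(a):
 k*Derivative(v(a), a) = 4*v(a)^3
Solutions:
 v(a) = -sqrt(2)*sqrt(-k/(C1*k + 4*a))/2
 v(a) = sqrt(2)*sqrt(-k/(C1*k + 4*a))/2


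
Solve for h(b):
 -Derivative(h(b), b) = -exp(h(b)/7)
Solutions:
 h(b) = 7*log(-1/(C1 + b)) + 7*log(7)


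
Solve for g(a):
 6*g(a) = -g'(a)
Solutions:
 g(a) = C1*exp(-6*a)


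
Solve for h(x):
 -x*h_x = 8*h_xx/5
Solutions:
 h(x) = C1 + C2*erf(sqrt(5)*x/4)


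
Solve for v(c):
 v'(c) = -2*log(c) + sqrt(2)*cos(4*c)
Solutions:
 v(c) = C1 - 2*c*log(c) + 2*c + sqrt(2)*sin(4*c)/4


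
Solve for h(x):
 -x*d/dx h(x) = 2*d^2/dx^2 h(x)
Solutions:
 h(x) = C1 + C2*erf(x/2)


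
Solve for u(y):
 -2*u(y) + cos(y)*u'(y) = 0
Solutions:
 u(y) = C1*(sin(y) + 1)/(sin(y) - 1)


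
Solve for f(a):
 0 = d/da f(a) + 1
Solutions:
 f(a) = C1 - a


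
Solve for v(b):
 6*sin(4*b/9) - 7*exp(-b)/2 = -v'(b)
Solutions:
 v(b) = C1 + 27*cos(4*b/9)/2 - 7*exp(-b)/2


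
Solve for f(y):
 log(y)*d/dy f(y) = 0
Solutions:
 f(y) = C1


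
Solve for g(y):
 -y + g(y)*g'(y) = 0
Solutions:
 g(y) = -sqrt(C1 + y^2)
 g(y) = sqrt(C1 + y^2)


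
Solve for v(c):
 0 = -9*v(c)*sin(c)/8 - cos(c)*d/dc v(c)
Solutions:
 v(c) = C1*cos(c)^(9/8)


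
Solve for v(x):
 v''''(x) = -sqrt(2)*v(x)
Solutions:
 v(x) = (C1*sin(2^(5/8)*x/2) + C2*cos(2^(5/8)*x/2))*exp(-2^(5/8)*x/2) + (C3*sin(2^(5/8)*x/2) + C4*cos(2^(5/8)*x/2))*exp(2^(5/8)*x/2)


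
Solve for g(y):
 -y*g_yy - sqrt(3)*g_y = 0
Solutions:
 g(y) = C1 + C2*y^(1 - sqrt(3))


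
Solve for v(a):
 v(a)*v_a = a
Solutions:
 v(a) = -sqrt(C1 + a^2)
 v(a) = sqrt(C1 + a^2)


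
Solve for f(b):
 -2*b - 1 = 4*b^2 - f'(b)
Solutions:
 f(b) = C1 + 4*b^3/3 + b^2 + b


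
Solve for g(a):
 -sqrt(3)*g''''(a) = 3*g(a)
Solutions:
 g(a) = (C1*sin(sqrt(2)*3^(1/8)*a/2) + C2*cos(sqrt(2)*3^(1/8)*a/2))*exp(-sqrt(2)*3^(1/8)*a/2) + (C3*sin(sqrt(2)*3^(1/8)*a/2) + C4*cos(sqrt(2)*3^(1/8)*a/2))*exp(sqrt(2)*3^(1/8)*a/2)


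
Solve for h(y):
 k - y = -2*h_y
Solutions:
 h(y) = C1 - k*y/2 + y^2/4


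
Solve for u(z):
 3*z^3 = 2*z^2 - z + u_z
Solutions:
 u(z) = C1 + 3*z^4/4 - 2*z^3/3 + z^2/2


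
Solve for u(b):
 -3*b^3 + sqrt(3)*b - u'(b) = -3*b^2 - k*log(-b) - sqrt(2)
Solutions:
 u(b) = C1 - 3*b^4/4 + b^3 + sqrt(3)*b^2/2 + b*k*log(-b) + b*(-k + sqrt(2))


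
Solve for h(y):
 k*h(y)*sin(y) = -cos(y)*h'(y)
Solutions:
 h(y) = C1*exp(k*log(cos(y)))


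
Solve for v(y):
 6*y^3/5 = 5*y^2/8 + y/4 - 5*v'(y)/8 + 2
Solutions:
 v(y) = C1 - 12*y^4/25 + y^3/3 + y^2/5 + 16*y/5


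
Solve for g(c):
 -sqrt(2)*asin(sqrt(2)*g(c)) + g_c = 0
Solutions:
 Integral(1/asin(sqrt(2)*_y), (_y, g(c))) = C1 + sqrt(2)*c


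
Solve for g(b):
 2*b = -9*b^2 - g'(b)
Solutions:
 g(b) = C1 - 3*b^3 - b^2


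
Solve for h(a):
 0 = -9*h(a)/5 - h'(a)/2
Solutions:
 h(a) = C1*exp(-18*a/5)


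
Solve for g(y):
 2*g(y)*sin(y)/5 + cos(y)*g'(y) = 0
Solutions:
 g(y) = C1*cos(y)^(2/5)


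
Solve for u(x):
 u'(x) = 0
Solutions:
 u(x) = C1


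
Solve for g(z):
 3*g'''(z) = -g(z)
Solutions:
 g(z) = C3*exp(-3^(2/3)*z/3) + (C1*sin(3^(1/6)*z/2) + C2*cos(3^(1/6)*z/2))*exp(3^(2/3)*z/6)


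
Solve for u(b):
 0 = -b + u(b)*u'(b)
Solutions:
 u(b) = -sqrt(C1 + b^2)
 u(b) = sqrt(C1 + b^2)


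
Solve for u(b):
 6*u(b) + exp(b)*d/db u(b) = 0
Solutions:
 u(b) = C1*exp(6*exp(-b))


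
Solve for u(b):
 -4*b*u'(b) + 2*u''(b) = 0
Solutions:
 u(b) = C1 + C2*erfi(b)


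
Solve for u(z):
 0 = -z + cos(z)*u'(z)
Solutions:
 u(z) = C1 + Integral(z/cos(z), z)


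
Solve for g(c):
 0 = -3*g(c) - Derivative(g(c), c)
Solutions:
 g(c) = C1*exp(-3*c)


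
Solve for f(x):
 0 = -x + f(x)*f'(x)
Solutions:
 f(x) = -sqrt(C1 + x^2)
 f(x) = sqrt(C1 + x^2)


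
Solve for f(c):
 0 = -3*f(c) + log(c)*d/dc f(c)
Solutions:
 f(c) = C1*exp(3*li(c))


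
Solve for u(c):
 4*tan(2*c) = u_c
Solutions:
 u(c) = C1 - 2*log(cos(2*c))


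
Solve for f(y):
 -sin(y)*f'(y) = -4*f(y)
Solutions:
 f(y) = C1*(cos(y)^2 - 2*cos(y) + 1)/(cos(y)^2 + 2*cos(y) + 1)


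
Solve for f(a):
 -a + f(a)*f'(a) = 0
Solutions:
 f(a) = -sqrt(C1 + a^2)
 f(a) = sqrt(C1 + a^2)


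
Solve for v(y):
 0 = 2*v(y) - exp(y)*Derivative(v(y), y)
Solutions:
 v(y) = C1*exp(-2*exp(-y))


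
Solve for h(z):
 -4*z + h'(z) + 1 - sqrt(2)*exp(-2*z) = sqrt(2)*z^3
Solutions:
 h(z) = C1 + sqrt(2)*z^4/4 + 2*z^2 - z - sqrt(2)*exp(-2*z)/2


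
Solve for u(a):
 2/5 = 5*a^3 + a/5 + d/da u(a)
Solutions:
 u(a) = C1 - 5*a^4/4 - a^2/10 + 2*a/5


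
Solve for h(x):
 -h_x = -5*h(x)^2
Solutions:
 h(x) = -1/(C1 + 5*x)


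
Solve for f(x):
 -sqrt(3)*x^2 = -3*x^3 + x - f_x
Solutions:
 f(x) = C1 - 3*x^4/4 + sqrt(3)*x^3/3 + x^2/2


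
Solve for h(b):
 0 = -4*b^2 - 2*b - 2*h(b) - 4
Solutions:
 h(b) = -2*b^2 - b - 2


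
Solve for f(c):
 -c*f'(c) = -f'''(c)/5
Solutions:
 f(c) = C1 + Integral(C2*airyai(5^(1/3)*c) + C3*airybi(5^(1/3)*c), c)


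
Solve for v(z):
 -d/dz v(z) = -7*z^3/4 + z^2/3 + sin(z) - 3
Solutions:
 v(z) = C1 + 7*z^4/16 - z^3/9 + 3*z + cos(z)


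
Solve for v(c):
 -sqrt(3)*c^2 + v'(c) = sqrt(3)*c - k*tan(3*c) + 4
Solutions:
 v(c) = C1 + sqrt(3)*c^3/3 + sqrt(3)*c^2/2 + 4*c + k*log(cos(3*c))/3


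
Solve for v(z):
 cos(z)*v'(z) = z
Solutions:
 v(z) = C1 + Integral(z/cos(z), z)


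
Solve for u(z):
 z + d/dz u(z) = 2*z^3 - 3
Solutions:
 u(z) = C1 + z^4/2 - z^2/2 - 3*z


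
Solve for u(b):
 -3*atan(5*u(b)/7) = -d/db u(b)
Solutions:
 Integral(1/atan(5*_y/7), (_y, u(b))) = C1 + 3*b


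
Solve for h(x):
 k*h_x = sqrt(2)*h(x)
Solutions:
 h(x) = C1*exp(sqrt(2)*x/k)


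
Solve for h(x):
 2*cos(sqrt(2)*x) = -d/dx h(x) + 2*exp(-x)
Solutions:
 h(x) = C1 - sqrt(2)*sin(sqrt(2)*x) - 2*exp(-x)


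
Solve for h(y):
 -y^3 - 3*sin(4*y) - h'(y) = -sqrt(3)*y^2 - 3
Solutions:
 h(y) = C1 - y^4/4 + sqrt(3)*y^3/3 + 3*y + 3*cos(4*y)/4


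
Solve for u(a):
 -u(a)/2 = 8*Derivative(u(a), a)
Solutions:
 u(a) = C1*exp(-a/16)


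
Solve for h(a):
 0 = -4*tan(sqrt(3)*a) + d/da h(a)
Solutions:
 h(a) = C1 - 4*sqrt(3)*log(cos(sqrt(3)*a))/3


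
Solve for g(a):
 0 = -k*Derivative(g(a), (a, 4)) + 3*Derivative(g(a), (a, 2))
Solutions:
 g(a) = C1 + C2*a + C3*exp(-sqrt(3)*a*sqrt(1/k)) + C4*exp(sqrt(3)*a*sqrt(1/k))


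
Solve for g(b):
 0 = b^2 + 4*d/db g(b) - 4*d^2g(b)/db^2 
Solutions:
 g(b) = C1 + C2*exp(b) - b^3/12 - b^2/4 - b/2


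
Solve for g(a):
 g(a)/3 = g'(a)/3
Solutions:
 g(a) = C1*exp(a)


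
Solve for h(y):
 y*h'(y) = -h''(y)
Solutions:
 h(y) = C1 + C2*erf(sqrt(2)*y/2)


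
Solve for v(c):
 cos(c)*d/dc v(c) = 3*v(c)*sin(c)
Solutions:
 v(c) = C1/cos(c)^3


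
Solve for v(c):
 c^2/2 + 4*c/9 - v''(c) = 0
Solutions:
 v(c) = C1 + C2*c + c^4/24 + 2*c^3/27


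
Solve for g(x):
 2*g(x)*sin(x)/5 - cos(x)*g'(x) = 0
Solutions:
 g(x) = C1/cos(x)^(2/5)


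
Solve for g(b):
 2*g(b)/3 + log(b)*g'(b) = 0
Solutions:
 g(b) = C1*exp(-2*li(b)/3)


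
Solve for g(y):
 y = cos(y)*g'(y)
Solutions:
 g(y) = C1 + Integral(y/cos(y), y)


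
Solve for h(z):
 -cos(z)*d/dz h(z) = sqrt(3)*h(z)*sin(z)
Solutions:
 h(z) = C1*cos(z)^(sqrt(3))


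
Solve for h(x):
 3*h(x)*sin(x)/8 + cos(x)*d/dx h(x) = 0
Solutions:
 h(x) = C1*cos(x)^(3/8)


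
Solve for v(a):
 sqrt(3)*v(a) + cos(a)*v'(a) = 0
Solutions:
 v(a) = C1*(sin(a) - 1)^(sqrt(3)/2)/(sin(a) + 1)^(sqrt(3)/2)


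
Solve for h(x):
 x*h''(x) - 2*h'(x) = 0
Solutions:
 h(x) = C1 + C2*x^3


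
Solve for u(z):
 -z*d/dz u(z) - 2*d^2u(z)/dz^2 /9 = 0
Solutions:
 u(z) = C1 + C2*erf(3*z/2)


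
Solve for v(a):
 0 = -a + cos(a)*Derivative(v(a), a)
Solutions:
 v(a) = C1 + Integral(a/cos(a), a)


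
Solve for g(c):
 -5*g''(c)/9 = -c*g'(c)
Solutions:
 g(c) = C1 + C2*erfi(3*sqrt(10)*c/10)


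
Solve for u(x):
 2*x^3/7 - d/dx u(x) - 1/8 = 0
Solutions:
 u(x) = C1 + x^4/14 - x/8


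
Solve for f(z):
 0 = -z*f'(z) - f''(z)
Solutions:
 f(z) = C1 + C2*erf(sqrt(2)*z/2)


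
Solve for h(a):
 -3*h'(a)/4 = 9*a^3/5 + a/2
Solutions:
 h(a) = C1 - 3*a^4/5 - a^2/3


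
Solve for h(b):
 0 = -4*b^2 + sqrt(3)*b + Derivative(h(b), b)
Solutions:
 h(b) = C1 + 4*b^3/3 - sqrt(3)*b^2/2


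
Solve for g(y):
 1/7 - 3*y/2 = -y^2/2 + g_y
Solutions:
 g(y) = C1 + y^3/6 - 3*y^2/4 + y/7


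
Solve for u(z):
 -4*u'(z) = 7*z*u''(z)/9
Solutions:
 u(z) = C1 + C2/z^(29/7)


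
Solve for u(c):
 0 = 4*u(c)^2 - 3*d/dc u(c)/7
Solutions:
 u(c) = -3/(C1 + 28*c)


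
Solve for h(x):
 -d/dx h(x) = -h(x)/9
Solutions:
 h(x) = C1*exp(x/9)


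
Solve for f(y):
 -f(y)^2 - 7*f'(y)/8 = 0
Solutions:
 f(y) = 7/(C1 + 8*y)


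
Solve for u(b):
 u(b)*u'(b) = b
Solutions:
 u(b) = -sqrt(C1 + b^2)
 u(b) = sqrt(C1 + b^2)


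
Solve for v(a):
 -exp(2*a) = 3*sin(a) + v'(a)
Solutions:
 v(a) = C1 - exp(2*a)/2 + 3*cos(a)


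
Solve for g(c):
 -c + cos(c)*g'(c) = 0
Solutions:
 g(c) = C1 + Integral(c/cos(c), c)


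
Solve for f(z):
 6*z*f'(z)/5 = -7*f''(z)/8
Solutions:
 f(z) = C1 + C2*erf(2*sqrt(210)*z/35)


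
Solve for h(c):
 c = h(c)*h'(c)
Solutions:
 h(c) = -sqrt(C1 + c^2)
 h(c) = sqrt(C1 + c^2)


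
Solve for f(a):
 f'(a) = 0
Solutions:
 f(a) = C1


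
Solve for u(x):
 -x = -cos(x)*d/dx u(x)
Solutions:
 u(x) = C1 + Integral(x/cos(x), x)


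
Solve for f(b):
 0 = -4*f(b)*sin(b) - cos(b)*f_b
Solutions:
 f(b) = C1*cos(b)^4


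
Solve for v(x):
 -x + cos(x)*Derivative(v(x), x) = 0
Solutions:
 v(x) = C1 + Integral(x/cos(x), x)


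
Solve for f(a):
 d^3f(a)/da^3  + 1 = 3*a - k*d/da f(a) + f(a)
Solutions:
 f(a) = C1*exp(a*(-2*18^(1/3)*k/(sqrt(3)*sqrt(4*k^3 + 27) + 9)^(1/3) + 12^(1/3)*(sqrt(3)*sqrt(4*k^3 + 27) + 9)^(1/3))/6) + C2*exp(a*(-4*k/((-12^(1/3) + 2^(2/3)*3^(5/6)*I)*(sqrt(3)*sqrt(4*k^3 + 27) + 9)^(1/3)) - 12^(1/3)*(sqrt(3)*sqrt(4*k^3 + 27) + 9)^(1/3)/12 + 2^(2/3)*3^(5/6)*I*(sqrt(3)*sqrt(4*k^3 + 27) + 9)^(1/3)/12)) + C3*exp(a*(4*k/((12^(1/3) + 2^(2/3)*3^(5/6)*I)*(sqrt(3)*sqrt(4*k^3 + 27) + 9)^(1/3)) - 12^(1/3)*(sqrt(3)*sqrt(4*k^3 + 27) + 9)^(1/3)/12 - 2^(2/3)*3^(5/6)*I*(sqrt(3)*sqrt(4*k^3 + 27) + 9)^(1/3)/12)) - 3*a - 3*k + 1


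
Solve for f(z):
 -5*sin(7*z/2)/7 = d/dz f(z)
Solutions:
 f(z) = C1 + 10*cos(7*z/2)/49


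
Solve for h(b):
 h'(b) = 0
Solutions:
 h(b) = C1


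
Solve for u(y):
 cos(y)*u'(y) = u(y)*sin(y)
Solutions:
 u(y) = C1/cos(y)


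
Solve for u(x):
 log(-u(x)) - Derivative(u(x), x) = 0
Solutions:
 -li(-u(x)) = C1 + x


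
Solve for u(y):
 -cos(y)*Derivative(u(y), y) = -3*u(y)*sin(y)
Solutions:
 u(y) = C1/cos(y)^3


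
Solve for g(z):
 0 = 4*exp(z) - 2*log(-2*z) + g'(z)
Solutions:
 g(z) = C1 + 2*z*log(-z) + 2*z*(-1 + log(2)) - 4*exp(z)


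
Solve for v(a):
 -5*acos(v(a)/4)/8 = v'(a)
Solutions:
 Integral(1/acos(_y/4), (_y, v(a))) = C1 - 5*a/8


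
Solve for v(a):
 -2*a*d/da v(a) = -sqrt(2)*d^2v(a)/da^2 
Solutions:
 v(a) = C1 + C2*erfi(2^(3/4)*a/2)


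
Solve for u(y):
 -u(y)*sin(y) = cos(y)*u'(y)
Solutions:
 u(y) = C1*cos(y)


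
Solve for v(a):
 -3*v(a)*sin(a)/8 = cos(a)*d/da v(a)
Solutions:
 v(a) = C1*cos(a)^(3/8)


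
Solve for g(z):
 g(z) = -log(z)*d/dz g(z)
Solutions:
 g(z) = C1*exp(-li(z))


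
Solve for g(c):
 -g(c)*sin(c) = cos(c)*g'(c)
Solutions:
 g(c) = C1*cos(c)


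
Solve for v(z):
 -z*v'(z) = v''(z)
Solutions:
 v(z) = C1 + C2*erf(sqrt(2)*z/2)


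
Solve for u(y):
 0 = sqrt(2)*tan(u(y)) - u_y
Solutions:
 u(y) = pi - asin(C1*exp(sqrt(2)*y))
 u(y) = asin(C1*exp(sqrt(2)*y))


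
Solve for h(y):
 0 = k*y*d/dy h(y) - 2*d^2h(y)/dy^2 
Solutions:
 h(y) = Piecewise((-sqrt(pi)*C1*erf(y*sqrt(-k)/2)/sqrt(-k) - C2, (k > 0) | (k < 0)), (-C1*y - C2, True))


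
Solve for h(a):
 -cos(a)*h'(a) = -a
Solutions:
 h(a) = C1 + Integral(a/cos(a), a)


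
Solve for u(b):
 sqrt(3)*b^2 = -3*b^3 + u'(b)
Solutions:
 u(b) = C1 + 3*b^4/4 + sqrt(3)*b^3/3


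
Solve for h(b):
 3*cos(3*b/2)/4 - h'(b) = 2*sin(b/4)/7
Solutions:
 h(b) = C1 + sin(3*b/2)/2 + 8*cos(b/4)/7


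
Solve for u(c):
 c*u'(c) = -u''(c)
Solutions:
 u(c) = C1 + C2*erf(sqrt(2)*c/2)


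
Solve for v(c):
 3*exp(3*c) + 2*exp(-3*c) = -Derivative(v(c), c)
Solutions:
 v(c) = C1 - exp(3*c) + 2*exp(-3*c)/3


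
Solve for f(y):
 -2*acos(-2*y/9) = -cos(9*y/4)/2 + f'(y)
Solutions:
 f(y) = C1 - 2*y*acos(-2*y/9) - sqrt(81 - 4*y^2) + 2*sin(9*y/4)/9


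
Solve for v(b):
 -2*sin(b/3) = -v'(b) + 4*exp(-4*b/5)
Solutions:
 v(b) = C1 - 6*cos(b/3) - 5*exp(-4*b/5)


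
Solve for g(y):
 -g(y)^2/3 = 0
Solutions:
 g(y) = 0


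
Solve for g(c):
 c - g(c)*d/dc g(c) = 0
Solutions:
 g(c) = -sqrt(C1 + c^2)
 g(c) = sqrt(C1 + c^2)


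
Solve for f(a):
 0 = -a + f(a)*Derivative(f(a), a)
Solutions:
 f(a) = -sqrt(C1 + a^2)
 f(a) = sqrt(C1 + a^2)


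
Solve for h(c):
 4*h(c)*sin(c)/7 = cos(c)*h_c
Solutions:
 h(c) = C1/cos(c)^(4/7)


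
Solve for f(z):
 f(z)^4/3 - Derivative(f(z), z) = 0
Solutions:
 f(z) = (-1/(C1 + z))^(1/3)
 f(z) = (-1/(C1 + z))^(1/3)*(-1 - sqrt(3)*I)/2
 f(z) = (-1/(C1 + z))^(1/3)*(-1 + sqrt(3)*I)/2


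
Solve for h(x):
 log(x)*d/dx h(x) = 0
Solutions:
 h(x) = C1


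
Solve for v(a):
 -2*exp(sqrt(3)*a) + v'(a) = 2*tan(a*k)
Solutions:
 v(a) = C1 + 2*Piecewise((-log(cos(a*k))/k, Ne(k, 0)), (0, True)) + 2*sqrt(3)*exp(sqrt(3)*a)/3


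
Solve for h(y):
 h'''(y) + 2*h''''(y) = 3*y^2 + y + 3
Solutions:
 h(y) = C1 + C2*y + C3*y^2 + C4*exp(-y/2) + y^5/20 - 11*y^4/24 + 25*y^3/6


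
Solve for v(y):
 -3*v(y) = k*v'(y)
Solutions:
 v(y) = C1*exp(-3*y/k)


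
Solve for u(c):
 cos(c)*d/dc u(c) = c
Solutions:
 u(c) = C1 + Integral(c/cos(c), c)


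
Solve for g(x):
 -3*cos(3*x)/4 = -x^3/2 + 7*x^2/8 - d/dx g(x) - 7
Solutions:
 g(x) = C1 - x^4/8 + 7*x^3/24 - 7*x + sin(3*x)/4


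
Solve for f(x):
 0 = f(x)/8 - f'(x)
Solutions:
 f(x) = C1*exp(x/8)


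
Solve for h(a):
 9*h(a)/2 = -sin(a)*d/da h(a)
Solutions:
 h(a) = C1*(cos(a) + 1)^(1/4)*(cos(a)^2 + 2*cos(a) + 1)/((cos(a) - 1)^(1/4)*(cos(a)^2 - 2*cos(a) + 1))


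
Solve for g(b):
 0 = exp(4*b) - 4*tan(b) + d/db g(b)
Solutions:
 g(b) = C1 - exp(4*b)/4 - 4*log(cos(b))


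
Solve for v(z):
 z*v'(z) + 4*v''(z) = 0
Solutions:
 v(z) = C1 + C2*erf(sqrt(2)*z/4)


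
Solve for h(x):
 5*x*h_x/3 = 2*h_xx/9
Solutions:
 h(x) = C1 + C2*erfi(sqrt(15)*x/2)


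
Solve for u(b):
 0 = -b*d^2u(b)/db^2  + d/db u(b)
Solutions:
 u(b) = C1 + C2*b^2


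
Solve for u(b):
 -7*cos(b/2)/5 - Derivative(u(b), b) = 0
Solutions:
 u(b) = C1 - 14*sin(b/2)/5


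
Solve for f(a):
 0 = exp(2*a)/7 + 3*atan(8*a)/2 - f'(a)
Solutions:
 f(a) = C1 + 3*a*atan(8*a)/2 + exp(2*a)/14 - 3*log(64*a^2 + 1)/32


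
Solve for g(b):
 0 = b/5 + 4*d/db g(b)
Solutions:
 g(b) = C1 - b^2/40


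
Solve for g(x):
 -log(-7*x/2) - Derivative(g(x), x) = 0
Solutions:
 g(x) = C1 - x*log(-x) + x*(-log(7) + log(2) + 1)


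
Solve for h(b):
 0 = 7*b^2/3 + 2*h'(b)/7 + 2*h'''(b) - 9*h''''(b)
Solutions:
 h(b) = C1 + C2*exp(b*(-7^(2/3)*(297*sqrt(57) + 2243)^(1/3) - 28*7^(1/3)/(297*sqrt(57) + 2243)^(1/3) + 28)/378)*sin(sqrt(3)*7^(1/3)*b*(-7^(1/3)*(297*sqrt(57) + 2243)^(1/3) + 28/(297*sqrt(57) + 2243)^(1/3))/378) + C3*exp(b*(-7^(2/3)*(297*sqrt(57) + 2243)^(1/3) - 28*7^(1/3)/(297*sqrt(57) + 2243)^(1/3) + 28)/378)*cos(sqrt(3)*7^(1/3)*b*(-7^(1/3)*(297*sqrt(57) + 2243)^(1/3) + 28/(297*sqrt(57) + 2243)^(1/3))/378) + C4*exp(b*(28*7^(1/3)/(297*sqrt(57) + 2243)^(1/3) + 14 + 7^(2/3)*(297*sqrt(57) + 2243)^(1/3))/189) - 49*b^3/18 + 343*b/3


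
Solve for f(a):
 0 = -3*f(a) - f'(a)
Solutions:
 f(a) = C1*exp(-3*a)


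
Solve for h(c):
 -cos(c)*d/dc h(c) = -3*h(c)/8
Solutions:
 h(c) = C1*(sin(c) + 1)^(3/16)/(sin(c) - 1)^(3/16)


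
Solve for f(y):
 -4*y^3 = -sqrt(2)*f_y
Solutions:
 f(y) = C1 + sqrt(2)*y^4/2


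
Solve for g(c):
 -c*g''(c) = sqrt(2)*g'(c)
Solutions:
 g(c) = C1 + C2*c^(1 - sqrt(2))


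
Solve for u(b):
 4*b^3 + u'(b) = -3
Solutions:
 u(b) = C1 - b^4 - 3*b


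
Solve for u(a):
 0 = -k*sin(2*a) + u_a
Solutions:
 u(a) = C1 - k*cos(2*a)/2


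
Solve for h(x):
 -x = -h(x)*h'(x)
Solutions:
 h(x) = -sqrt(C1 + x^2)
 h(x) = sqrt(C1 + x^2)


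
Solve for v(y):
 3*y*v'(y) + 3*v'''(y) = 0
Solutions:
 v(y) = C1 + Integral(C2*airyai(-y) + C3*airybi(-y), y)


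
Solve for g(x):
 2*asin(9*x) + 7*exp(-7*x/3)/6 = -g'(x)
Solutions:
 g(x) = C1 - 2*x*asin(9*x) - 2*sqrt(1 - 81*x^2)/9 + exp(-7*x/3)/2


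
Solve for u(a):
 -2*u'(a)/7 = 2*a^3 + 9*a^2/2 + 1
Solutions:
 u(a) = C1 - 7*a^4/4 - 21*a^3/4 - 7*a/2


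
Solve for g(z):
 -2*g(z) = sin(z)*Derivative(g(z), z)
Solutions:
 g(z) = C1*(cos(z) + 1)/(cos(z) - 1)


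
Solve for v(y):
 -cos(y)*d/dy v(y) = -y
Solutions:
 v(y) = C1 + Integral(y/cos(y), y)


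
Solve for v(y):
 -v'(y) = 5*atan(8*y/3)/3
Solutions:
 v(y) = C1 - 5*y*atan(8*y/3)/3 + 5*log(64*y^2 + 9)/16


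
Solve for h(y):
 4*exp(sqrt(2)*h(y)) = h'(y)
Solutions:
 h(y) = sqrt(2)*(2*log(-1/(C1 + 4*y)) - log(2))/4


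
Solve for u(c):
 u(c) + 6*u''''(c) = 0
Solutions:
 u(c) = (C1*sin(2^(1/4)*3^(3/4)*c/6) + C2*cos(2^(1/4)*3^(3/4)*c/6))*exp(-2^(1/4)*3^(3/4)*c/6) + (C3*sin(2^(1/4)*3^(3/4)*c/6) + C4*cos(2^(1/4)*3^(3/4)*c/6))*exp(2^(1/4)*3^(3/4)*c/6)


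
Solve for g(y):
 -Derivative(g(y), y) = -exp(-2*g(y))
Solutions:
 g(y) = log(-sqrt(C1 + 2*y))
 g(y) = log(C1 + 2*y)/2


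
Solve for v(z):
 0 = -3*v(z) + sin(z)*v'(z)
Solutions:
 v(z) = C1*(cos(z) - 1)^(3/2)/(cos(z) + 1)^(3/2)


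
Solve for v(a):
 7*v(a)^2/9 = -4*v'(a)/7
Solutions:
 v(a) = 36/(C1 + 49*a)


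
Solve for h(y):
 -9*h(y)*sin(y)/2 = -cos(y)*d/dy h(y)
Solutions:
 h(y) = C1/cos(y)^(9/2)


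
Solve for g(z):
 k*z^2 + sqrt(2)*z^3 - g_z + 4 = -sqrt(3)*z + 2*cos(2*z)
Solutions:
 g(z) = C1 + k*z^3/3 + sqrt(2)*z^4/4 + sqrt(3)*z^2/2 + 4*z - sin(2*z)


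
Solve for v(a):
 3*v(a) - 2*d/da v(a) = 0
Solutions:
 v(a) = C1*exp(3*a/2)


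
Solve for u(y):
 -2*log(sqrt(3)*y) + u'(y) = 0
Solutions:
 u(y) = C1 + 2*y*log(y) - 2*y + y*log(3)


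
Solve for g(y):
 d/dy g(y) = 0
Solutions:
 g(y) = C1


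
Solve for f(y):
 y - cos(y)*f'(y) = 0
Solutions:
 f(y) = C1 + Integral(y/cos(y), y)


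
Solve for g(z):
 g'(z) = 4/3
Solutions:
 g(z) = C1 + 4*z/3


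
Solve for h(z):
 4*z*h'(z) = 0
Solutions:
 h(z) = C1


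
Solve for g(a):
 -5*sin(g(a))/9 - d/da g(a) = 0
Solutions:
 5*a/9 + log(cos(g(a)) - 1)/2 - log(cos(g(a)) + 1)/2 = C1


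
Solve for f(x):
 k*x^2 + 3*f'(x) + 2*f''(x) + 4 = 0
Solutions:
 f(x) = C1 + C2*exp(-3*x/2) - k*x^3/9 + 2*k*x^2/9 - 8*k*x/27 - 4*x/3


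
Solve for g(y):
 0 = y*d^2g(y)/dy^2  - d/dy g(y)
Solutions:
 g(y) = C1 + C2*y^2


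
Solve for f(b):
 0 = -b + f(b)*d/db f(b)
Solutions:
 f(b) = -sqrt(C1 + b^2)
 f(b) = sqrt(C1 + b^2)


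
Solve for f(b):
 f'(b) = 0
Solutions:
 f(b) = C1


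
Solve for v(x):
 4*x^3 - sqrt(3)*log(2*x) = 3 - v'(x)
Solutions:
 v(x) = C1 - x^4 + sqrt(3)*x*log(x) - sqrt(3)*x + sqrt(3)*x*log(2) + 3*x


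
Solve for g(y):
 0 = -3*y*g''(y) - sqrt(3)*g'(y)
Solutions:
 g(y) = C1 + C2*y^(1 - sqrt(3)/3)


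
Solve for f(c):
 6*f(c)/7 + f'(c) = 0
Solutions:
 f(c) = C1*exp(-6*c/7)


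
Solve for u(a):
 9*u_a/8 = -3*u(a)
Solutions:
 u(a) = C1*exp(-8*a/3)


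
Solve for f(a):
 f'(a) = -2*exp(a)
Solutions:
 f(a) = C1 - 2*exp(a)


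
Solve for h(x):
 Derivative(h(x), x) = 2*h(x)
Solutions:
 h(x) = C1*exp(2*x)


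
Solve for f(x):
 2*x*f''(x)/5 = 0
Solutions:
 f(x) = C1 + C2*x


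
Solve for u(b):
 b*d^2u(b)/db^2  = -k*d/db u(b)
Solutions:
 u(b) = C1 + b^(1 - re(k))*(C2*sin(log(b)*Abs(im(k))) + C3*cos(log(b)*im(k)))


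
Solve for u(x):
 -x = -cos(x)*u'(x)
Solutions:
 u(x) = C1 + Integral(x/cos(x), x)


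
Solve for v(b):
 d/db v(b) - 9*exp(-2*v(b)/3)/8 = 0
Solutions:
 v(b) = 3*log(-sqrt(C1 + 9*b)) - 3*log(6) + 3*log(3)/2
 v(b) = 3*log(C1 + 9*b)/2 - 3*log(6) + 3*log(3)/2


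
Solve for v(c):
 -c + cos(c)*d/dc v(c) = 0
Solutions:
 v(c) = C1 + Integral(c/cos(c), c)


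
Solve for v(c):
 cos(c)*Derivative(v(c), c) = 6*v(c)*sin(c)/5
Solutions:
 v(c) = C1/cos(c)^(6/5)


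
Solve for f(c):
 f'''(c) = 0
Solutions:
 f(c) = C1 + C2*c + C3*c^2


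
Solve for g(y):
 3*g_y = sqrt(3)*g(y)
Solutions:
 g(y) = C1*exp(sqrt(3)*y/3)


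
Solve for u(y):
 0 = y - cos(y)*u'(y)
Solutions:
 u(y) = C1 + Integral(y/cos(y), y)


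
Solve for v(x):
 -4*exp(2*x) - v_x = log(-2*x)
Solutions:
 v(x) = C1 - x*log(-x) + x*(1 - log(2)) - 2*exp(2*x)


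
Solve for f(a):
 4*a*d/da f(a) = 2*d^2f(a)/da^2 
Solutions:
 f(a) = C1 + C2*erfi(a)


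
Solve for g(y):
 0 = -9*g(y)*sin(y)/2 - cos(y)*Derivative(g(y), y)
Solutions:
 g(y) = C1*cos(y)^(9/2)


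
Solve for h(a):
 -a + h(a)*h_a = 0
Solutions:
 h(a) = -sqrt(C1 + a^2)
 h(a) = sqrt(C1 + a^2)


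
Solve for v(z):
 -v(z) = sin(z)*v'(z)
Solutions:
 v(z) = C1*sqrt(cos(z) + 1)/sqrt(cos(z) - 1)


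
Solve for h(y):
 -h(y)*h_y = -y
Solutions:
 h(y) = -sqrt(C1 + y^2)
 h(y) = sqrt(C1 + y^2)


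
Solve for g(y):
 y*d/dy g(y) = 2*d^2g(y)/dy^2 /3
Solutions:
 g(y) = C1 + C2*erfi(sqrt(3)*y/2)


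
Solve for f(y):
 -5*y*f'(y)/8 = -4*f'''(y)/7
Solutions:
 f(y) = C1 + Integral(C2*airyai(70^(1/3)*y/4) + C3*airybi(70^(1/3)*y/4), y)


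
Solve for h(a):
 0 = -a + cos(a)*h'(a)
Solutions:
 h(a) = C1 + Integral(a/cos(a), a)


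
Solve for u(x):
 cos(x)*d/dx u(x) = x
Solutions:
 u(x) = C1 + Integral(x/cos(x), x)


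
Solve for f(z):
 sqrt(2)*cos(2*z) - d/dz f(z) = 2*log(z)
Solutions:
 f(z) = C1 - 2*z*log(z) + 2*z + sqrt(2)*sin(2*z)/2


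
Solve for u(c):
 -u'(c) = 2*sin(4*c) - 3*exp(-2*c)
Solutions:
 u(c) = C1 + cos(4*c)/2 - 3*exp(-2*c)/2


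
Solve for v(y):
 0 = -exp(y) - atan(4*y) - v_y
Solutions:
 v(y) = C1 - y*atan(4*y) - exp(y) + log(16*y^2 + 1)/8


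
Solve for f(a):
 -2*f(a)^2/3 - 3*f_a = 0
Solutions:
 f(a) = 9/(C1 + 2*a)


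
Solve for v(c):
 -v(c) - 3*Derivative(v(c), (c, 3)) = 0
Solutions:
 v(c) = C3*exp(-3^(2/3)*c/3) + (C1*sin(3^(1/6)*c/2) + C2*cos(3^(1/6)*c/2))*exp(3^(2/3)*c/6)


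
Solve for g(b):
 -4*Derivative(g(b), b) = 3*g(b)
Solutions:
 g(b) = C1*exp(-3*b/4)


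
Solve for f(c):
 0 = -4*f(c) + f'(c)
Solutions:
 f(c) = C1*exp(4*c)


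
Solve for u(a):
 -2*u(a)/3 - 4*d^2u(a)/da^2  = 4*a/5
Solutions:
 u(a) = C1*sin(sqrt(6)*a/6) + C2*cos(sqrt(6)*a/6) - 6*a/5


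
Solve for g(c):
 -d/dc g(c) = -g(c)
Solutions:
 g(c) = C1*exp(c)


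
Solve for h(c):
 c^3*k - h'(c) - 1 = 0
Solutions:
 h(c) = C1 + c^4*k/4 - c


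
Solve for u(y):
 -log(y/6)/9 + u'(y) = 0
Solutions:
 u(y) = C1 + y*log(y)/9 - y*log(6)/9 - y/9


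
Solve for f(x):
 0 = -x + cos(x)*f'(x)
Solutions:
 f(x) = C1 + Integral(x/cos(x), x)


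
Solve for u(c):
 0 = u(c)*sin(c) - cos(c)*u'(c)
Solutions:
 u(c) = C1/cos(c)


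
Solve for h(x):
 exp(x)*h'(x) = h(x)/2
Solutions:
 h(x) = C1*exp(-exp(-x)/2)


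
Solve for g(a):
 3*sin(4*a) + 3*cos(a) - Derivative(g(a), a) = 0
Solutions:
 g(a) = C1 + 3*sin(a) - 3*cos(4*a)/4


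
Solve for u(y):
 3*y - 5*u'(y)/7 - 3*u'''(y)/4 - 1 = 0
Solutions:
 u(y) = C1 + C2*sin(2*sqrt(105)*y/21) + C3*cos(2*sqrt(105)*y/21) + 21*y^2/10 - 7*y/5


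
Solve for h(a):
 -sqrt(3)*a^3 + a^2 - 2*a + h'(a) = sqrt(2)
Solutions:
 h(a) = C1 + sqrt(3)*a^4/4 - a^3/3 + a^2 + sqrt(2)*a


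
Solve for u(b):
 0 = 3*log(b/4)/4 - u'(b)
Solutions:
 u(b) = C1 + 3*b*log(b)/4 - 3*b*log(2)/2 - 3*b/4


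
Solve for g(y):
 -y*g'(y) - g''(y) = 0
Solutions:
 g(y) = C1 + C2*erf(sqrt(2)*y/2)


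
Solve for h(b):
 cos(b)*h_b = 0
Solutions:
 h(b) = C1


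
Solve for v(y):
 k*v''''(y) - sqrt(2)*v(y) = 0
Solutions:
 v(y) = C1*exp(-2^(1/8)*y*(1/k)^(1/4)) + C2*exp(2^(1/8)*y*(1/k)^(1/4)) + C3*exp(-2^(1/8)*I*y*(1/k)^(1/4)) + C4*exp(2^(1/8)*I*y*(1/k)^(1/4))


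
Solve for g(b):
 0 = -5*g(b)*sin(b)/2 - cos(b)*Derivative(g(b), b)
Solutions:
 g(b) = C1*cos(b)^(5/2)


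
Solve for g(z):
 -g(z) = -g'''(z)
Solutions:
 g(z) = C3*exp(z) + (C1*sin(sqrt(3)*z/2) + C2*cos(sqrt(3)*z/2))*exp(-z/2)


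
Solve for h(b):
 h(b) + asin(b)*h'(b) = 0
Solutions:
 h(b) = C1*exp(-Integral(1/asin(b), b))


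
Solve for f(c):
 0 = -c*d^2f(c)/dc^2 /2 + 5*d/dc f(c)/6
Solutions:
 f(c) = C1 + C2*c^(8/3)


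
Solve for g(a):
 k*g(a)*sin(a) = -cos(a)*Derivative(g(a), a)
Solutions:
 g(a) = C1*exp(k*log(cos(a)))


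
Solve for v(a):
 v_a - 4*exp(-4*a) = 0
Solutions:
 v(a) = C1 - exp(-4*a)


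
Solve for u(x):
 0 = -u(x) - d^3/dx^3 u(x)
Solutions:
 u(x) = C3*exp(-x) + (C1*sin(sqrt(3)*x/2) + C2*cos(sqrt(3)*x/2))*exp(x/2)


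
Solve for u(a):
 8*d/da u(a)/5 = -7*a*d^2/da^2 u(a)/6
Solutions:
 u(a) = C1 + C2/a^(13/35)


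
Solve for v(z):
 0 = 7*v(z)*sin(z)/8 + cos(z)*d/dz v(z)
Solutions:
 v(z) = C1*cos(z)^(7/8)


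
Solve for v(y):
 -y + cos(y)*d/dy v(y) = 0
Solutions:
 v(y) = C1 + Integral(y/cos(y), y)


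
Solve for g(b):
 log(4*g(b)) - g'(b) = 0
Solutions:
 -Integral(1/(log(_y) + 2*log(2)), (_y, g(b))) = C1 - b


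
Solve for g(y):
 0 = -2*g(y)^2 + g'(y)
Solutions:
 g(y) = -1/(C1 + 2*y)


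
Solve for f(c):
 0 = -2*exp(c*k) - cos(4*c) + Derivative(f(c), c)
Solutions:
 f(c) = C1 + sin(4*c)/4 + 2*exp(c*k)/k


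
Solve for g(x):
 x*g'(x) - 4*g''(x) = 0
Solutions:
 g(x) = C1 + C2*erfi(sqrt(2)*x/4)


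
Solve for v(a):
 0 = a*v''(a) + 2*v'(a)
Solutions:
 v(a) = C1 + C2/a


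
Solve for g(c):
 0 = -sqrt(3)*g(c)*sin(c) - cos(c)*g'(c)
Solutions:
 g(c) = C1*cos(c)^(sqrt(3))


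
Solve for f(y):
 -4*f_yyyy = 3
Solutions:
 f(y) = C1 + C2*y + C3*y^2 + C4*y^3 - y^4/32


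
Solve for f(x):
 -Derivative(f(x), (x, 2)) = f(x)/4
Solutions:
 f(x) = C1*sin(x/2) + C2*cos(x/2)


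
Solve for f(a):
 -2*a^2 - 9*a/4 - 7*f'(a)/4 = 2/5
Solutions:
 f(a) = C1 - 8*a^3/21 - 9*a^2/14 - 8*a/35


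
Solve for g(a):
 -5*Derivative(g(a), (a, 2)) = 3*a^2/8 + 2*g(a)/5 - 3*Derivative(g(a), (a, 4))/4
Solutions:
 g(a) = C1*exp(-sqrt(30)*a*sqrt(25 + sqrt(655))/15) + C2*exp(sqrt(30)*a*sqrt(25 + sqrt(655))/15) + C3*sin(sqrt(30)*a*sqrt(-25 + sqrt(655))/15) + C4*cos(sqrt(30)*a*sqrt(-25 + sqrt(655))/15) - 15*a^2/16 + 375/16


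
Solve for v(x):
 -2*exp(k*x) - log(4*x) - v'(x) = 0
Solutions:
 v(x) = C1 - x*log(x) + x*(1 - 2*log(2)) + Piecewise((-2*exp(k*x)/k, Ne(k, 0)), (-2*x, True))


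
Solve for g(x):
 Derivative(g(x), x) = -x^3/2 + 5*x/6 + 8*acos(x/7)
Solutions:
 g(x) = C1 - x^4/8 + 5*x^2/12 + 8*x*acos(x/7) - 8*sqrt(49 - x^2)


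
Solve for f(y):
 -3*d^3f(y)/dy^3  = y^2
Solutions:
 f(y) = C1 + C2*y + C3*y^2 - y^5/180


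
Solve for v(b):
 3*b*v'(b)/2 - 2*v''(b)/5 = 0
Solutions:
 v(b) = C1 + C2*erfi(sqrt(30)*b/4)


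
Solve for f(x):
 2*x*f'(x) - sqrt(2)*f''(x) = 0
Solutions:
 f(x) = C1 + C2*erfi(2^(3/4)*x/2)


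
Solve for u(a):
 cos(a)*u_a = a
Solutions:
 u(a) = C1 + Integral(a/cos(a), a)


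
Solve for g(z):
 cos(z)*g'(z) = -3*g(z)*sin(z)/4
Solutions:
 g(z) = C1*cos(z)^(3/4)


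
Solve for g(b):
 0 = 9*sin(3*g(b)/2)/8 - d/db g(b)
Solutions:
 -9*b/8 + log(cos(3*g(b)/2) - 1)/3 - log(cos(3*g(b)/2) + 1)/3 = C1


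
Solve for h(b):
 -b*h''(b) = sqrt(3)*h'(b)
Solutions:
 h(b) = C1 + C2*b^(1 - sqrt(3))


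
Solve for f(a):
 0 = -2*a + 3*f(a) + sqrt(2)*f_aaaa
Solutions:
 f(a) = 2*a/3 + (C1*sin(2^(3/8)*3^(1/4)*a/2) + C2*cos(2^(3/8)*3^(1/4)*a/2))*exp(-2^(3/8)*3^(1/4)*a/2) + (C3*sin(2^(3/8)*3^(1/4)*a/2) + C4*cos(2^(3/8)*3^(1/4)*a/2))*exp(2^(3/8)*3^(1/4)*a/2)


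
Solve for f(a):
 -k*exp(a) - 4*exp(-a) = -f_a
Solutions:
 f(a) = C1 + k*exp(a) - 4*exp(-a)


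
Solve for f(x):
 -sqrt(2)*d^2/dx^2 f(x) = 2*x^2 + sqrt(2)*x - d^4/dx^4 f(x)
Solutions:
 f(x) = C1 + C2*x + C3*exp(-2^(1/4)*x) + C4*exp(2^(1/4)*x) - sqrt(2)*x^4/12 - x^3/6 - x^2


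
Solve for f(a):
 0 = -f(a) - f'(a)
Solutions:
 f(a) = C1*exp(-a)


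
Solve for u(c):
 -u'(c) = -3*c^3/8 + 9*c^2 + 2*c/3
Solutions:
 u(c) = C1 + 3*c^4/32 - 3*c^3 - c^2/3


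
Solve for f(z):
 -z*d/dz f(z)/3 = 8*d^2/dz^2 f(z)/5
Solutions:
 f(z) = C1 + C2*erf(sqrt(15)*z/12)


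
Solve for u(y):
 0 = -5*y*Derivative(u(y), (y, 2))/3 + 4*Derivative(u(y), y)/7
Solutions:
 u(y) = C1 + C2*y^(47/35)


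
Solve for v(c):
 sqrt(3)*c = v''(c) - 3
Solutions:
 v(c) = C1 + C2*c + sqrt(3)*c^3/6 + 3*c^2/2


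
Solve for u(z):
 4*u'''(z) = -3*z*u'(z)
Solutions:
 u(z) = C1 + Integral(C2*airyai(-6^(1/3)*z/2) + C3*airybi(-6^(1/3)*z/2), z)


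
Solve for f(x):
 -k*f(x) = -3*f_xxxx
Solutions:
 f(x) = C1*exp(-3^(3/4)*k^(1/4)*x/3) + C2*exp(3^(3/4)*k^(1/4)*x/3) + C3*exp(-3^(3/4)*I*k^(1/4)*x/3) + C4*exp(3^(3/4)*I*k^(1/4)*x/3)


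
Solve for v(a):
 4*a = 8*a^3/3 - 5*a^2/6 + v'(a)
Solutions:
 v(a) = C1 - 2*a^4/3 + 5*a^3/18 + 2*a^2


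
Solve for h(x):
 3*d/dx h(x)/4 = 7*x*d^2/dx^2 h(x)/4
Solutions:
 h(x) = C1 + C2*x^(10/7)


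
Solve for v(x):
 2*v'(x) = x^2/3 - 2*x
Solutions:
 v(x) = C1 + x^3/18 - x^2/2


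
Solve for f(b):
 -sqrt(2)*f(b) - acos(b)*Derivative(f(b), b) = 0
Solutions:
 f(b) = C1*exp(-sqrt(2)*Integral(1/acos(b), b))


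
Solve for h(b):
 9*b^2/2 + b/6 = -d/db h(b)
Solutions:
 h(b) = C1 - 3*b^3/2 - b^2/12


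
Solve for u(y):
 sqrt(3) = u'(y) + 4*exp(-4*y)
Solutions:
 u(y) = C1 + sqrt(3)*y + exp(-4*y)


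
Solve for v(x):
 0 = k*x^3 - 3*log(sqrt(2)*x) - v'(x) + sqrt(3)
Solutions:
 v(x) = C1 + k*x^4/4 - 3*x*log(x) - 3*x*log(2)/2 + sqrt(3)*x + 3*x


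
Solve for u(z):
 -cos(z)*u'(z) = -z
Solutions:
 u(z) = C1 + Integral(z/cos(z), z)


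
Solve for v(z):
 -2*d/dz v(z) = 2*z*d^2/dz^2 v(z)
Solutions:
 v(z) = C1 + C2*log(z)


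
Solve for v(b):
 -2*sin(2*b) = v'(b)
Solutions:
 v(b) = C1 + cos(2*b)


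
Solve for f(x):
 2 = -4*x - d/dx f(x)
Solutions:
 f(x) = C1 - 2*x^2 - 2*x


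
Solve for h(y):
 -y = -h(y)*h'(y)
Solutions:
 h(y) = -sqrt(C1 + y^2)
 h(y) = sqrt(C1 + y^2)


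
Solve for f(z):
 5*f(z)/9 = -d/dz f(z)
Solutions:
 f(z) = C1*exp(-5*z/9)


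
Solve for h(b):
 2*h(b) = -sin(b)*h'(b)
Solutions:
 h(b) = C1*(cos(b) + 1)/(cos(b) - 1)


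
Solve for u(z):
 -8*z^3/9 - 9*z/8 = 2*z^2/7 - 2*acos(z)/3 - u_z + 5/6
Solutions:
 u(z) = C1 + 2*z^4/9 + 2*z^3/21 + 9*z^2/16 - 2*z*acos(z)/3 + 5*z/6 + 2*sqrt(1 - z^2)/3


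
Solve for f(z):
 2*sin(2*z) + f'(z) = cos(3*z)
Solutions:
 f(z) = C1 + sin(3*z)/3 + cos(2*z)


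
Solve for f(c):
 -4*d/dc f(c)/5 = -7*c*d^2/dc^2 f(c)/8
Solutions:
 f(c) = C1 + C2*c^(67/35)


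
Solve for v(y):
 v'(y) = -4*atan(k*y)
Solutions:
 v(y) = C1 - 4*Piecewise((y*atan(k*y) - log(k^2*y^2 + 1)/(2*k), Ne(k, 0)), (0, True))


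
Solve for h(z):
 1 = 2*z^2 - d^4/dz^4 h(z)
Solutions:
 h(z) = C1 + C2*z + C3*z^2 + C4*z^3 + z^6/180 - z^4/24


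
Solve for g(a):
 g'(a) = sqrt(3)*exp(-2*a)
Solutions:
 g(a) = C1 - sqrt(3)*exp(-2*a)/2


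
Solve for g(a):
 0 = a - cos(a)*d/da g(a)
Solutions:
 g(a) = C1 + Integral(a/cos(a), a)


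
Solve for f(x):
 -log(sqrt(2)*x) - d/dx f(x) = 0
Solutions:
 f(x) = C1 - x*log(x) - x*log(2)/2 + x


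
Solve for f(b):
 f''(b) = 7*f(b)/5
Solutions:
 f(b) = C1*exp(-sqrt(35)*b/5) + C2*exp(sqrt(35)*b/5)


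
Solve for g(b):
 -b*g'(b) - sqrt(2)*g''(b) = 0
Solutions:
 g(b) = C1 + C2*erf(2^(1/4)*b/2)


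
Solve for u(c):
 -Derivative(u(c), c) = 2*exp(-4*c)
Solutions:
 u(c) = C1 + exp(-4*c)/2


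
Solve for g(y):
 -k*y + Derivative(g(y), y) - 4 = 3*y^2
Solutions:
 g(y) = C1 + k*y^2/2 + y^3 + 4*y


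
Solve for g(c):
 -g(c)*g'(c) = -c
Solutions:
 g(c) = -sqrt(C1 + c^2)
 g(c) = sqrt(C1 + c^2)


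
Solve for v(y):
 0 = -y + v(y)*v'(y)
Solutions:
 v(y) = -sqrt(C1 + y^2)
 v(y) = sqrt(C1 + y^2)


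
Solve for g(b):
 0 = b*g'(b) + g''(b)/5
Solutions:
 g(b) = C1 + C2*erf(sqrt(10)*b/2)


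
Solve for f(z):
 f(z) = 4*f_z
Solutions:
 f(z) = C1*exp(z/4)


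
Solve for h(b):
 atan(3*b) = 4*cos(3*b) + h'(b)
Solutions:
 h(b) = C1 + b*atan(3*b) - log(9*b^2 + 1)/6 - 4*sin(3*b)/3


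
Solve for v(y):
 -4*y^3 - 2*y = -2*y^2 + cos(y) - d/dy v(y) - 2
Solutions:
 v(y) = C1 + y^4 - 2*y^3/3 + y^2 - 2*y + sin(y)


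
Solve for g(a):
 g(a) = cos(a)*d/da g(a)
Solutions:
 g(a) = C1*sqrt(sin(a) + 1)/sqrt(sin(a) - 1)


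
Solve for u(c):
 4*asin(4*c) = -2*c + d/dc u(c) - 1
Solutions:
 u(c) = C1 + c^2 + 4*c*asin(4*c) + c + sqrt(1 - 16*c^2)


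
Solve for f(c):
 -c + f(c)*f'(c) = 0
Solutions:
 f(c) = -sqrt(C1 + c^2)
 f(c) = sqrt(C1 + c^2)


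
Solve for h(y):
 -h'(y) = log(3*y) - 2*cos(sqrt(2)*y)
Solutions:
 h(y) = C1 - y*log(y) - y*log(3) + y + sqrt(2)*sin(sqrt(2)*y)


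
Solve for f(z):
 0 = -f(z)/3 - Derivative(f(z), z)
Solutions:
 f(z) = C1*exp(-z/3)


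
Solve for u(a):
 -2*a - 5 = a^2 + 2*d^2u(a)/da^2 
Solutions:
 u(a) = C1 + C2*a - a^4/24 - a^3/6 - 5*a^2/4


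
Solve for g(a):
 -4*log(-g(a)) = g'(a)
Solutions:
 -li(-g(a)) = C1 - 4*a


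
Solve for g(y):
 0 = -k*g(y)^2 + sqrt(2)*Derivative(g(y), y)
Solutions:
 g(y) = -2/(C1 + sqrt(2)*k*y)


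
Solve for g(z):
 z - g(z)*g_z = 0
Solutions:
 g(z) = -sqrt(C1 + z^2)
 g(z) = sqrt(C1 + z^2)


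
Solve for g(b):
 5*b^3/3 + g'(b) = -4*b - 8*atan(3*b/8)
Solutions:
 g(b) = C1 - 5*b^4/12 - 2*b^2 - 8*b*atan(3*b/8) + 32*log(9*b^2 + 64)/3


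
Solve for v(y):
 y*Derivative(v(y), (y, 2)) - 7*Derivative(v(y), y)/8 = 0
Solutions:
 v(y) = C1 + C2*y^(15/8)


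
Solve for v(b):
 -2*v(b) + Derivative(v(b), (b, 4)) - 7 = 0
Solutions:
 v(b) = C1*exp(-2^(1/4)*b) + C2*exp(2^(1/4)*b) + C3*sin(2^(1/4)*b) + C4*cos(2^(1/4)*b) - 7/2


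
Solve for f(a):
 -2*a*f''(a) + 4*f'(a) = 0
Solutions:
 f(a) = C1 + C2*a^3


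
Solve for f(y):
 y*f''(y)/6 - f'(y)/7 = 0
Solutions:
 f(y) = C1 + C2*y^(13/7)


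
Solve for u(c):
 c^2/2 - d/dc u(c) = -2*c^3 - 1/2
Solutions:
 u(c) = C1 + c^4/2 + c^3/6 + c/2


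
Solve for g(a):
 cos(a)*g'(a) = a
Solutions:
 g(a) = C1 + Integral(a/cos(a), a)


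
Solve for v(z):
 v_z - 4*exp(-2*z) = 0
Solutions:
 v(z) = C1 - 2*exp(-2*z)


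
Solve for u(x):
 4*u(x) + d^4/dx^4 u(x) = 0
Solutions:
 u(x) = (C1*sin(x) + C2*cos(x))*exp(-x) + (C3*sin(x) + C4*cos(x))*exp(x)


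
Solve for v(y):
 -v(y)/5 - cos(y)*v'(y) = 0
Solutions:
 v(y) = C1*(sin(y) - 1)^(1/10)/(sin(y) + 1)^(1/10)


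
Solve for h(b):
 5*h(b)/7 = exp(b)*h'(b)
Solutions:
 h(b) = C1*exp(-5*exp(-b)/7)


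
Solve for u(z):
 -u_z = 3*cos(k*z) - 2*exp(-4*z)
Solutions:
 u(z) = C1 - exp(-4*z)/2 - 3*sin(k*z)/k


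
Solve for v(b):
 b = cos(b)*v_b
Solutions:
 v(b) = C1 + Integral(b/cos(b), b)


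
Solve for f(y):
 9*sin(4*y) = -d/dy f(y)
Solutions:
 f(y) = C1 + 9*cos(4*y)/4


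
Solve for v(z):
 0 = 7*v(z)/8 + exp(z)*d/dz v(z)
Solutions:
 v(z) = C1*exp(7*exp(-z)/8)


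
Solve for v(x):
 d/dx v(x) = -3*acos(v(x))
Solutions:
 Integral(1/acos(_y), (_y, v(x))) = C1 - 3*x


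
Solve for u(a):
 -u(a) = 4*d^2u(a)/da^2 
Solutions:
 u(a) = C1*sin(a/2) + C2*cos(a/2)


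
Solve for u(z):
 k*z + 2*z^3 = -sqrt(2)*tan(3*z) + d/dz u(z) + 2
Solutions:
 u(z) = C1 + k*z^2/2 + z^4/2 - 2*z - sqrt(2)*log(cos(3*z))/3


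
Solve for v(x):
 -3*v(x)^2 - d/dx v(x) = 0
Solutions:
 v(x) = 1/(C1 + 3*x)


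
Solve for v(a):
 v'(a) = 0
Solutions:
 v(a) = C1


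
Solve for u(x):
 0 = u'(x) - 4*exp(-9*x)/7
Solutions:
 u(x) = C1 - 4*exp(-9*x)/63


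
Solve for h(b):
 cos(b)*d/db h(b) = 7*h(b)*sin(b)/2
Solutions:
 h(b) = C1/cos(b)^(7/2)


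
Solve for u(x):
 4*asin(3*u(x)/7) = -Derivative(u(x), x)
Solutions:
 Integral(1/asin(3*_y/7), (_y, u(x))) = C1 - 4*x


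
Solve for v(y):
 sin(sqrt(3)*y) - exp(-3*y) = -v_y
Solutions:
 v(y) = C1 + sqrt(3)*cos(sqrt(3)*y)/3 - exp(-3*y)/3


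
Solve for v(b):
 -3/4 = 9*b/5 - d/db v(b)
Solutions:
 v(b) = C1 + 9*b^2/10 + 3*b/4


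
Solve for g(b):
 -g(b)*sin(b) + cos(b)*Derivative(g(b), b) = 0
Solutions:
 g(b) = C1/cos(b)


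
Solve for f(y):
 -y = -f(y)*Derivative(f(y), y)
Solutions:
 f(y) = -sqrt(C1 + y^2)
 f(y) = sqrt(C1 + y^2)


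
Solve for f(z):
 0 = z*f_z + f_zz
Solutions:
 f(z) = C1 + C2*erf(sqrt(2)*z/2)


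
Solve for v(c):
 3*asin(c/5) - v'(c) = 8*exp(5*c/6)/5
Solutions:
 v(c) = C1 + 3*c*asin(c/5) + 3*sqrt(25 - c^2) - 48*exp(5*c/6)/25
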